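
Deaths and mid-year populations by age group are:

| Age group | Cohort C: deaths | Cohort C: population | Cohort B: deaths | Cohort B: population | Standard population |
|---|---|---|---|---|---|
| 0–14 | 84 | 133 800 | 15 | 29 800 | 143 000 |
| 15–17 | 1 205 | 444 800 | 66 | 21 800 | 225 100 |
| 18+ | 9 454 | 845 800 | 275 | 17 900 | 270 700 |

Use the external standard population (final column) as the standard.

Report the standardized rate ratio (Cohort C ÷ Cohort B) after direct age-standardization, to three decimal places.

0.758

Age-specific rates per 100 000 for Cohort C: 62.78, 270.91, 1117.76.
For Cohort B: 50.34, 302.75, 1536.31.
Standard total = 638 800; weights = 0.2239, 0.3524, 0.4238.
Cohort C: 0.2239×62.78 + 0.3524×270.91 + 0.4238×1117.76 = 583.1813 per 100 000.
Cohort B: 0.2239×50.34 + 0.3524×302.75 + 0.4238×1536.31 = 768.9847 per 100 000.
Ratio = 583.1813 ÷ 768.9847 = 0.75838.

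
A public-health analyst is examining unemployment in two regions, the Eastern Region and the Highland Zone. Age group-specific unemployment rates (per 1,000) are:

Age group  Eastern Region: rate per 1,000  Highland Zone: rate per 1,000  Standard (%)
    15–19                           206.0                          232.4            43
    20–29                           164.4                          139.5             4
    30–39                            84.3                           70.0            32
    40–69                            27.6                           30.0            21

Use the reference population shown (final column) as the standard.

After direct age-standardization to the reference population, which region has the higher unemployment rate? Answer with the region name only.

Highland Zone

Standard weights: 0.43, 0.04, 0.32, 0.21.
The Eastern Region: 0.4300×206.0 + 0.0400×164.4 + 0.3200×84.3 + 0.2100×27.6 = 127.9280 per 1,000.
The Highland Zone: 0.4300×232.4 + 0.0400×139.5 + 0.3200×70.0 + 0.2100×30.0 = 134.2120 per 1,000.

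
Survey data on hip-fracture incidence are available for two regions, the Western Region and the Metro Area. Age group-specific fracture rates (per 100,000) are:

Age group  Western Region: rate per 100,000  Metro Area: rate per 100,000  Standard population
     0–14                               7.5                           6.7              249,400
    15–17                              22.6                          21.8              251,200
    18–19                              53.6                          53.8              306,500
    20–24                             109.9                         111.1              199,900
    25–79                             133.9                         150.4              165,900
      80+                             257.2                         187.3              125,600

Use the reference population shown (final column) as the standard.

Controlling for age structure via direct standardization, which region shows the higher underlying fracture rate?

Standard total = 1,298,500; weights = 0.1921, 0.1935, 0.2360, 0.1539, 0.1278, 0.0967.
The Western Region: 0.1921×7.5 + 0.1935×22.6 + 0.2360×53.6 + 0.1539×109.9 + 0.1278×133.9 + 0.0967×257.2 = 77.3688 per 100,000.
The Metro Area: 0.1921×6.7 + 0.1935×21.8 + 0.2360×53.8 + 0.1539×111.1 + 0.1278×150.4 + 0.0967×187.3 = 72.6392 per 100,000.

Western Region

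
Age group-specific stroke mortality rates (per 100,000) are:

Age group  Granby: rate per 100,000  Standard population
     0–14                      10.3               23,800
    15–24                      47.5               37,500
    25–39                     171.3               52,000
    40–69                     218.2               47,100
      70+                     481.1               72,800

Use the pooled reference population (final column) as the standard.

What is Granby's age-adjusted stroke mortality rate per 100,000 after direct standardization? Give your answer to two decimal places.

241.15

Standard total = 233,200; weights = 0.1021, 0.1608, 0.2230, 0.2020, 0.3122.
Standardized rate: 0.1021×10.3 + 0.1608×47.5 + 0.2230×171.3 + 0.2020×218.2 + 0.3122×481.1 = 241.1462 per 100,000.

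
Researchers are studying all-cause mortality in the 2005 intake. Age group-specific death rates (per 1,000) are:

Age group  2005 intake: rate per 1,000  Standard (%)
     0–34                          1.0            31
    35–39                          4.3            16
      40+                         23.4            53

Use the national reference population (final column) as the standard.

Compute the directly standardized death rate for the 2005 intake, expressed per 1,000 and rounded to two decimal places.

Standard weights: 0.31, 0.16, 0.53.
Standardized rate: 0.3100×1.0 + 0.1600×4.3 + 0.5300×23.4 = 13.4000 per 1,000.

13.40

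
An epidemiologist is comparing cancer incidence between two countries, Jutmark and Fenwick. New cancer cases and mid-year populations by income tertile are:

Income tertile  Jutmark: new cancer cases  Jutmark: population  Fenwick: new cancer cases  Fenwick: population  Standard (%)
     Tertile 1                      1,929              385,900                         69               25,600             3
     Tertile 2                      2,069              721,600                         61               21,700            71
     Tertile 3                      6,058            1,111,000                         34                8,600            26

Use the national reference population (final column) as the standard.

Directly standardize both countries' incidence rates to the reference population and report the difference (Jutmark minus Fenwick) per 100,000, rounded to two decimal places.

49.88

Income-specific rates per 100,000 for Jutmark: 499.87, 286.72, 545.27.
For Fenwick: 269.53, 281.11, 395.35.
Standard weights: 0.03, 0.71, 0.26.
Jutmark: 0.0300×499.87 + 0.7100×286.72 + 0.2600×545.27 = 360.3415 per 100,000.
Fenwick: 0.0300×269.53 + 0.7100×281.11 + 0.2600×395.35 = 310.4619 per 100,000.
Difference = 360.3415 − 310.4619 = 49.8796.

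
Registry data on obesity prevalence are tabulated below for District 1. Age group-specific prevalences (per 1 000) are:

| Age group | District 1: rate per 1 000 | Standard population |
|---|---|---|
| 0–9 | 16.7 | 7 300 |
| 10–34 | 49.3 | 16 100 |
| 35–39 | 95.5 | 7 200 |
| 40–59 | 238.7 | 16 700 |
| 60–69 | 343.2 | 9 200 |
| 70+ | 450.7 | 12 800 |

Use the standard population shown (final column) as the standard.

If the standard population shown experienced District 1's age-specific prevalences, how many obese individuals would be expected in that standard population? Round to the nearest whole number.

14516

Expected obese individuals = Σ (standard pop × age-specific rate ÷ 1 000)
= 7 300×16.7/1 000 + 16 100×49.3/1 000 + 7 200×95.5/1 000 + 16 700×238.7/1 000 + 9 200×343.2/1 000 + 12 800×450.7/1 000
= 121.91 + 793.73 + 687.60 + 3986.29 + 3157.44 + 5768.96 = 14515.93.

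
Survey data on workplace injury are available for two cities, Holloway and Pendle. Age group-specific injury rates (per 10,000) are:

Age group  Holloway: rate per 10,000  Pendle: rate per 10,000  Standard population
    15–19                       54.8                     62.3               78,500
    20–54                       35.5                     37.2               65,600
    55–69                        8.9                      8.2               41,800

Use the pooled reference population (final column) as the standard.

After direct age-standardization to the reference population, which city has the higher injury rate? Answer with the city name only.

Standard total = 185,900; weights = 0.4223, 0.3529, 0.2249.
Holloway: 0.4223×54.8 + 0.3529×35.5 + 0.2249×8.9 = 37.6687 per 10,000.
Pendle: 0.4223×62.3 + 0.3529×37.2 + 0.2249×8.2 = 41.2783 per 10,000.

Pendle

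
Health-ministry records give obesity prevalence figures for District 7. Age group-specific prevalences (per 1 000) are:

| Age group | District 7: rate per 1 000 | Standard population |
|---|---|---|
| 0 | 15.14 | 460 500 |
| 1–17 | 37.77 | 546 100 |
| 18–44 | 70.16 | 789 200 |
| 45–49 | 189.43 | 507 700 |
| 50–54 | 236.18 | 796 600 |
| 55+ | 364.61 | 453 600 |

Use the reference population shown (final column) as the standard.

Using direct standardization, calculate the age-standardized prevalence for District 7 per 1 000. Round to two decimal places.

149.89

Standard total = 3 553 700; weights = 0.1296, 0.1537, 0.2221, 0.1429, 0.2242, 0.1276.
Standardized rate: 0.1296×15.14 + 0.1537×37.77 + 0.2221×70.16 + 0.1429×189.43 + 0.2242×236.18 + 0.1276×364.61 = 149.8917 per 1 000.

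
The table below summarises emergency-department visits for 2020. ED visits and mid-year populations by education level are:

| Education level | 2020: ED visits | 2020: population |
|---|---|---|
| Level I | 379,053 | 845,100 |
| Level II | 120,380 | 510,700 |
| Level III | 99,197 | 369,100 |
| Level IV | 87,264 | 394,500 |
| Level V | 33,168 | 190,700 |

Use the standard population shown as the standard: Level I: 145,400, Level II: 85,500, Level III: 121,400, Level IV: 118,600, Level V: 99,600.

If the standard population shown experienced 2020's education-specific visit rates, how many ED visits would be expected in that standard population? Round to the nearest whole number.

161554

Education-specific rates per 1,000 for 2020: 448.530, 235.716, 268.754, 221.202, 173.928.
Expected ED visits = Σ (standard pop × education-specific rate ÷ 1,000)
= 145,400×448.530/1,000 + 85,500×235.716/1,000 + 121,400×268.754/1,000 + 118,600×221.202/1,000 + 99,600×173.928/1,000
= 65216.31 + 20153.69 + 32626.70 + 26234.50 + 17323.19 = 161554.40.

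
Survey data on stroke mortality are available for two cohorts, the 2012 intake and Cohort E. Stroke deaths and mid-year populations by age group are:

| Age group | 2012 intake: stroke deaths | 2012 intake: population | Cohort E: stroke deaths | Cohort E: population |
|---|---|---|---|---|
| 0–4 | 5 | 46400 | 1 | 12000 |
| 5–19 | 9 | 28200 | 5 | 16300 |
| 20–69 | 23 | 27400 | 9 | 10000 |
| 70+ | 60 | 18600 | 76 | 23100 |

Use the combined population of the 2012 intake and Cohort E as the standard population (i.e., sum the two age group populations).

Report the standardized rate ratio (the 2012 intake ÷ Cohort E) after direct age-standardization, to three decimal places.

0.984

Age-specific rates per 100000 for the 2012 intake: 10.78, 31.91, 83.94, 322.58.
For Cohort E: 8.33, 30.67, 90.00, 329.00.
Combined standard total = 182000; weights = 0.3209, 0.2445, 0.2055, 0.2291.
The 2012 intake: 0.3209×10.78 + 0.2445×31.91 + 0.2055×83.94 + 0.2291×322.58 = 102.4206 per 100000.
Cohort E: 0.3209×8.33 + 0.2445×30.67 + 0.2055×90.00 + 0.2291×329.00 = 104.0504 per 100000.
Ratio = 102.4206 ÷ 104.0504 = 0.98434.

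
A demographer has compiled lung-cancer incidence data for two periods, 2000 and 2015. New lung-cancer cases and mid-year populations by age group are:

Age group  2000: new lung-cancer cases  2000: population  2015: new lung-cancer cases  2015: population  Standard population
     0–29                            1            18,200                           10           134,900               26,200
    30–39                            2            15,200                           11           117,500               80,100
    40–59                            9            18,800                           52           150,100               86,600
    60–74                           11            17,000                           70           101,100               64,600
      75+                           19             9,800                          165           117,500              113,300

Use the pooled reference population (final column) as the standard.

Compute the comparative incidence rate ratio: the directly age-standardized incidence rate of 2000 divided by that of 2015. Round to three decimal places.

1.294

Age-specific rates per 100,000 for 2000: 5.49, 13.16, 47.87, 64.71, 193.88.
For 2015: 7.41, 9.36, 34.64, 69.24, 140.43.
Standard total = 370,800; weights = 0.0707, 0.2160, 0.2335, 0.1742, 0.3056.
2000: 0.0707×5.49 + 0.2160×13.16 + 0.2335×47.87 + 0.1742×64.71 + 0.3056×193.88 = 84.9244 per 100,000.
2015: 0.0707×7.41 + 0.2160×9.36 + 0.2335×34.64 + 0.1742×69.24 + 0.3056×140.43 = 65.6074 per 100,000.
Ratio = 84.9244 ÷ 65.6074 = 1.29443.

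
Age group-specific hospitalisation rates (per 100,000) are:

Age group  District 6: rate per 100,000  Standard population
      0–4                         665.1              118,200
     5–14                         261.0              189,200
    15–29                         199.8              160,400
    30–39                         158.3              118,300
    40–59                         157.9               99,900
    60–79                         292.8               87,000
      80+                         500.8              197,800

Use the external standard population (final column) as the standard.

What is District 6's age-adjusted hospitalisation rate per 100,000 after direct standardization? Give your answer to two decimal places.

Standard total = 970,800; weights = 0.1218, 0.1949, 0.1652, 0.1219, 0.1029, 0.0896, 0.2037.
Standardized rate: 0.1218×665.1 + 0.1949×261.0 + 0.1652×199.8 + 0.1219×158.3 + 0.1029×157.9 + 0.0896×292.8 + 0.2037×500.8 = 328.6742 per 100,000.

328.67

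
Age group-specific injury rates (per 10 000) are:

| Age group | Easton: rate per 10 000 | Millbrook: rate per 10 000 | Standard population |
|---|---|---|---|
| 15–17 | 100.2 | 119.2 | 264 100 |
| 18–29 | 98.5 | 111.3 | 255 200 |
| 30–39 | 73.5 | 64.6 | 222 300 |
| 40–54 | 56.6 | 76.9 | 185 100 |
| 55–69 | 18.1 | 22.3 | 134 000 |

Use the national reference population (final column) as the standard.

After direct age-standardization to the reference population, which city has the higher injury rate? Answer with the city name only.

Millbrook

Standard total = 1 060 700; weights = 0.2490, 0.2406, 0.2096, 0.1745, 0.1263.
Easton: 0.2490×100.2 + 0.2406×98.5 + 0.2096×73.5 + 0.1745×56.6 + 0.1263×18.1 = 76.2149 per 10 000.
Millbrook: 0.2490×119.2 + 0.2406×111.3 + 0.2096×64.6 + 0.1745×76.9 + 0.1263×22.3 = 86.2331 per 10 000.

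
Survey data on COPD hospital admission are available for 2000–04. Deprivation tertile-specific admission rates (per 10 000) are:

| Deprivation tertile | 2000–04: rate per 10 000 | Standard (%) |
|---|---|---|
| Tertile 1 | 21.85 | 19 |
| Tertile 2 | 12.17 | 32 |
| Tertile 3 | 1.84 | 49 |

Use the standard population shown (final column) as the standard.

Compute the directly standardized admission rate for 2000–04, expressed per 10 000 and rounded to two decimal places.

Standard weights: 0.19, 0.32, 0.49.
Standardized rate: 0.1900×21.85 + 0.3200×12.17 + 0.4900×1.84 = 8.9475 per 10 000.

8.95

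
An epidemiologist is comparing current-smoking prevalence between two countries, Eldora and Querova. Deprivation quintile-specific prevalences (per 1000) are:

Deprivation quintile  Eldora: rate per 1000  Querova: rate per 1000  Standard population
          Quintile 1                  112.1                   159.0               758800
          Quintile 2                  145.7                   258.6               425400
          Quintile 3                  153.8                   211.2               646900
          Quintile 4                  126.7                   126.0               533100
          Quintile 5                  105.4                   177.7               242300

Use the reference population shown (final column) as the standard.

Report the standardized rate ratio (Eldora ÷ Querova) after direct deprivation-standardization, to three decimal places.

Standard total = 2606500; weights = 0.2911, 0.1632, 0.2482, 0.2045, 0.0930.
Eldora: 0.2911×112.1 + 0.1632×145.7 + 0.2482×153.8 + 0.2045×126.7 + 0.0930×105.4 = 130.2964 per 1000.
Querova: 0.2911×159.0 + 0.1632×258.6 + 0.2482×211.2 + 0.2045×126.0 + 0.0930×177.7 = 183.1998 per 1000.
Ratio = 130.2964 ÷ 183.1998 = 0.71123.

0.711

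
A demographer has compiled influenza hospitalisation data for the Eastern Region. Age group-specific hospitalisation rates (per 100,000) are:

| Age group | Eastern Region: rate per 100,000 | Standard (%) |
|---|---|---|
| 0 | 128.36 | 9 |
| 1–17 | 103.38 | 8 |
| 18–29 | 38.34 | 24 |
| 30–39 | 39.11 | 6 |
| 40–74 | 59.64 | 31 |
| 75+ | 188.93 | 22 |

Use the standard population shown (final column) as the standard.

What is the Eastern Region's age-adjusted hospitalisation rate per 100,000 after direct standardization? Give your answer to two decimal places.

Standard weights: 0.09, 0.08, 0.24, 0.06, 0.31, 0.22.
Standardized rate: 0.0900×128.36 + 0.0800×103.38 + 0.2400×38.34 + 0.0600×39.11 + 0.3100×59.64 + 0.2200×188.93 = 91.4240 per 100,000.

91.42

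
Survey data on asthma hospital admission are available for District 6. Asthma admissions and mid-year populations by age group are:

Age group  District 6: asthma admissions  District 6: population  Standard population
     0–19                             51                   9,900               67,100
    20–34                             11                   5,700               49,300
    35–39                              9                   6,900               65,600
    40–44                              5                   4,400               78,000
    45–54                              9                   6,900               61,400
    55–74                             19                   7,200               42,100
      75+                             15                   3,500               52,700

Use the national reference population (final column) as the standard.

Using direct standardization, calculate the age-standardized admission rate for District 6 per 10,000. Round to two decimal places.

24.80

Age-specific rates per 10,000 for District 6: 51.52, 19.30, 13.04, 11.36, 13.04, 26.39, 42.86.
Standard total = 416,200; weights = 0.1612, 0.1185, 0.1576, 0.1874, 0.1475, 0.1012, 0.1266.
Standardized rate: 0.1612×51.52 + 0.1185×19.30 + 0.1576×13.04 + 0.1874×11.36 + 0.1475×13.04 + 0.1012×26.39 + 0.1266×42.86 = 24.7970 per 10,000.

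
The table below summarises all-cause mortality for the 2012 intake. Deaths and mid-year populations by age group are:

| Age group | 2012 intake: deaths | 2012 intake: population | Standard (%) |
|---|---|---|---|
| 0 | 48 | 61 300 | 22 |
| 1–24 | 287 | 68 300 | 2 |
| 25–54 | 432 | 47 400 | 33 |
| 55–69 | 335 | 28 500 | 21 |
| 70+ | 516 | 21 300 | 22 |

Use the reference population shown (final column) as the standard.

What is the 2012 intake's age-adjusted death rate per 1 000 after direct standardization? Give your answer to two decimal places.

Age-specific rates per 1 000 for the 2012 intake: 0.783, 4.202, 9.114, 11.754, 24.225.
Standard weights: 0.22, 0.02, 0.33, 0.21, 0.22.
Standardized rate: 0.2200×0.783 + 0.0200×4.202 + 0.3300×9.114 + 0.2100×11.754 + 0.2200×24.225 = 11.0619 per 1 000.

11.06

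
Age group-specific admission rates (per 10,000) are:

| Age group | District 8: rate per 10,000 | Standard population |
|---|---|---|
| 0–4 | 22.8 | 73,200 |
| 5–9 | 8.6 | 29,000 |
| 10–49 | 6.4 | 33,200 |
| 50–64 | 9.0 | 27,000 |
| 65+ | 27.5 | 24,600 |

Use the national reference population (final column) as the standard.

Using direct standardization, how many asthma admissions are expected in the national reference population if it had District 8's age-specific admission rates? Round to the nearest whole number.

Expected asthma admissions = Σ (standard pop × age-specific rate ÷ 10,000)
= 73,200×22.8/10,000 + 29,000×8.6/10,000 + 33,200×6.4/10,000 + 27,000×9.0/10,000 + 24,600×27.5/10,000
= 166.90 + 24.94 + 21.25 + 24.30 + 67.65 = 305.03.

305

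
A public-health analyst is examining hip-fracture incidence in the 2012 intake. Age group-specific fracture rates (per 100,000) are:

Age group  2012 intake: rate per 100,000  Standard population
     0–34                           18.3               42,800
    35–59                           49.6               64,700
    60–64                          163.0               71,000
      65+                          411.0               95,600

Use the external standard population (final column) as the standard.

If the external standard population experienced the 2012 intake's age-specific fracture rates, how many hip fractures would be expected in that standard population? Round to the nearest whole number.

Expected hip fractures = Σ (standard pop × age-specific rate ÷ 100,000)
= 42,800×18.3/100,000 + 64,700×49.6/100,000 + 71,000×163.0/100,000 + 95,600×411.0/100,000
= 7.83 + 32.09 + 115.73 + 392.92 = 548.57.

549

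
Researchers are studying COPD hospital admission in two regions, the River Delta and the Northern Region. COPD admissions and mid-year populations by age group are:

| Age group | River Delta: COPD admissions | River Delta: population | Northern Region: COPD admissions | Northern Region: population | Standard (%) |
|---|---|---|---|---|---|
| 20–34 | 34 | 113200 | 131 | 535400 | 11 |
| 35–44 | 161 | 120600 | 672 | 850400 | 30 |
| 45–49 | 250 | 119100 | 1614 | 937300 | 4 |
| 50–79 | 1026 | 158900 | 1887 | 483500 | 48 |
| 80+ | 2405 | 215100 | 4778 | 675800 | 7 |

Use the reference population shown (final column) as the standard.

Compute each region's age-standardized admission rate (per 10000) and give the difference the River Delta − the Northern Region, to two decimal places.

16.98

Age-specific rates per 10000 for the River Delta: 3.00, 13.35, 20.99, 64.57, 111.81.
For the Northern Region: 2.45, 7.90, 17.22, 39.03, 70.70.
Standard weights: 0.11, 0.30, 0.04, 0.48, 0.07.
The River Delta: 0.1100×3.00 + 0.3000×13.35 + 0.0400×20.99 + 0.4800×64.57 + 0.0700×111.81 = 43.9947 per 10000.
The Northern Region: 0.1100×2.45 + 0.3000×7.90 + 0.0400×17.22 + 0.4800×39.03 + 0.0700×70.70 = 27.0111 per 10000.
Difference = 43.9947 − 27.0111 = 16.9836.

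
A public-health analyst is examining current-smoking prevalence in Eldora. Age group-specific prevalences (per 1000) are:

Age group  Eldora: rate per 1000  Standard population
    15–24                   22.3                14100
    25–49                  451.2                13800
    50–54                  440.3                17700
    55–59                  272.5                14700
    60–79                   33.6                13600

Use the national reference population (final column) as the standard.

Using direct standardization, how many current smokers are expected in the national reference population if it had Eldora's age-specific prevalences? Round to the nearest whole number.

Expected current smokers = Σ (standard pop × age-specific rate ÷ 1000)
= 14100×22.3/1000 + 13800×451.2/1000 + 17700×440.3/1000 + 14700×272.5/1000 + 13600×33.6/1000
= 314.43 + 6226.56 + 7793.31 + 4005.75 + 456.96 = 18797.01.

18797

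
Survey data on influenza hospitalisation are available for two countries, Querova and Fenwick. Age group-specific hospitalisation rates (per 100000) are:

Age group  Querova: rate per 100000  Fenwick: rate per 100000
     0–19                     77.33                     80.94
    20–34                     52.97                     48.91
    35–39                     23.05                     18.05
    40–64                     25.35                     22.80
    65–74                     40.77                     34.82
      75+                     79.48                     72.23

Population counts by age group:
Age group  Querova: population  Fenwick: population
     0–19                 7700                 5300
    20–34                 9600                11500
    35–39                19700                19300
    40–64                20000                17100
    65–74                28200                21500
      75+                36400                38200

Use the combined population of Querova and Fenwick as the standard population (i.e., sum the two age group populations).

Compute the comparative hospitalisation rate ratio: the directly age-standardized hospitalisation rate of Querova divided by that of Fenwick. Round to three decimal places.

Combined standard total = 234500; weights = 0.0554, 0.0900, 0.1663, 0.1582, 0.2119, 0.3181.
Querova: 0.0554×77.33 + 0.0900×52.97 + 0.1663×23.05 + 0.1582×25.35 + 0.2119×40.77 + 0.3181×79.48 = 50.8225 per 100000.
Fenwick: 0.0554×80.94 + 0.0900×48.91 + 0.1663×18.05 + 0.1582×22.80 + 0.2119×34.82 + 0.3181×72.23 = 45.8549 per 100000.
Ratio = 50.8225 ÷ 45.8549 = 1.10833.

1.108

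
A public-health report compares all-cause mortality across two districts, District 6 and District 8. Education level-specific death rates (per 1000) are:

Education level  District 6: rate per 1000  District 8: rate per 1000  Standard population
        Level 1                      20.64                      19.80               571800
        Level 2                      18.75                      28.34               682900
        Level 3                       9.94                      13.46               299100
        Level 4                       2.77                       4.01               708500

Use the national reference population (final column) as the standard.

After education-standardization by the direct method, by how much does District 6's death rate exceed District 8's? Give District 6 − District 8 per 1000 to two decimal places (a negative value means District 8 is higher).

Standard total = 2262300; weights = 0.2528, 0.3019, 0.1322, 0.3132.
District 6: 0.2528×20.64 + 0.3019×18.75 + 0.1322×9.94 + 0.3132×2.77 = 13.0584 per 1000.
District 8: 0.2528×19.80 + 0.3019×28.34 + 0.1322×13.46 + 0.3132×4.01 = 16.5946 per 1000.
Difference = 13.0584 − 16.5946 = -3.5363.

-3.54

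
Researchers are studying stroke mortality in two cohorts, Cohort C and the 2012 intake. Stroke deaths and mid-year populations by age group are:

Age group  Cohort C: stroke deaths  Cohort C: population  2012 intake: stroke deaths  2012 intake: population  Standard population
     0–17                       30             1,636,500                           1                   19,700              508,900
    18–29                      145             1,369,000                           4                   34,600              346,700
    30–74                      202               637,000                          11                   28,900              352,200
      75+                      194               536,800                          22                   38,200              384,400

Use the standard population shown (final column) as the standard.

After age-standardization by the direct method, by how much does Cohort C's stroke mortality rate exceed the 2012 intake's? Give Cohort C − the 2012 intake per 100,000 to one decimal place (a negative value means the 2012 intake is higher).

-7.8

Age-specific rates per 100,000 for Cohort C: 1.83, 10.59, 31.71, 36.14.
For the 2012 intake: 5.08, 11.56, 38.06, 57.59.
Standard total = 1,592,200; weights = 0.3196, 0.2177, 0.2212, 0.2414.
Cohort C: 0.3196×1.83 + 0.2177×10.59 + 0.2212×31.71 + 0.2414×36.14 = 18.6321 per 100,000.
The 2012 intake: 0.3196×5.08 + 0.2177×11.56 + 0.2212×38.06 + 0.2414×57.59 = 26.4634 per 100,000.
Difference = 18.6321 − 26.4634 = -7.8314.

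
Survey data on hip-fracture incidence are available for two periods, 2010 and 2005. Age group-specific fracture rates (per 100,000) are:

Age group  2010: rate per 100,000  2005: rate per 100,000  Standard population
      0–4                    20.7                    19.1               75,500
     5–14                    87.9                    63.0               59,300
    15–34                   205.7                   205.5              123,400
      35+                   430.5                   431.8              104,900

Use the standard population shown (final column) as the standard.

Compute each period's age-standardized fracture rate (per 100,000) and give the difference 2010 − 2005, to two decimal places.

4.09

Standard total = 363,100; weights = 0.2079, 0.1633, 0.3399, 0.2889.
2010: 0.2079×20.7 + 0.1633×87.9 + 0.3399×205.7 + 0.2889×430.5 = 212.9390 per 100,000.
2005: 0.2079×19.1 + 0.1633×63.0 + 0.3399×205.5 + 0.2889×431.8 = 208.8473 per 100,000.
Difference = 212.9390 − 208.8473 = 4.0917.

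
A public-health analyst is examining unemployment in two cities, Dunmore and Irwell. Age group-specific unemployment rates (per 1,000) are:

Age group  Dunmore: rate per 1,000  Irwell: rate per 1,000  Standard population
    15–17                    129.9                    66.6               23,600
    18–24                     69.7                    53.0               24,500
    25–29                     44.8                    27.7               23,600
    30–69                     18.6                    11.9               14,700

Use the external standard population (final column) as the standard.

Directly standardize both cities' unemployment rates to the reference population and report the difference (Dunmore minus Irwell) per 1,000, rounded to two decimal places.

27.84

Standard total = 86,400; weights = 0.2731, 0.2836, 0.2731, 0.1701.
Dunmore: 0.2731×129.9 + 0.2836×69.7 + 0.2731×44.8 + 0.1701×18.6 = 70.6480 per 1,000.
Irwell: 0.2731×66.6 + 0.2836×53.0 + 0.2731×27.7 + 0.1701×11.9 = 42.8115 per 1,000.
Difference = 70.6480 − 42.8115 = 27.8366.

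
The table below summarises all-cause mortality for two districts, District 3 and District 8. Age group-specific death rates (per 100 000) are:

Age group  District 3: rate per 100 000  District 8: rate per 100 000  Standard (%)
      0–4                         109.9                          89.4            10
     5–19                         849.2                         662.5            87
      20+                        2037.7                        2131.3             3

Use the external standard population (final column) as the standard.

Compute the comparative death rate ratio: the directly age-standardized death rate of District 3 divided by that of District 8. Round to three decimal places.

Standard weights: 0.10, 0.87, 0.03.
District 3: 0.1000×109.9 + 0.8700×849.2 + 0.0300×2037.7 = 810.9250 per 100 000.
District 8: 0.1000×89.4 + 0.8700×662.5 + 0.0300×2131.3 = 649.2540 per 100 000.
Ratio = 810.9250 ÷ 649.2540 = 1.24901.

1.249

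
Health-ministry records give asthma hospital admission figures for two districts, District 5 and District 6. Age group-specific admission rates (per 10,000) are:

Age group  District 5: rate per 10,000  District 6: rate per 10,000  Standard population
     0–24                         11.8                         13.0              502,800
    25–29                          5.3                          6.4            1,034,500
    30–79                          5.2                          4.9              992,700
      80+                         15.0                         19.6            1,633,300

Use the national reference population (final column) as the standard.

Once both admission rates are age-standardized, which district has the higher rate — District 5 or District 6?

Standard total = 4,163,300; weights = 0.1208, 0.2485, 0.2384, 0.3923.
District 5: 0.1208×11.8 + 0.2485×5.3 + 0.2384×5.2 + 0.3923×15.0 = 9.8666 per 10,000.
District 6: 0.1208×13.0 + 0.2485×6.4 + 0.2384×4.9 + 0.3923×19.6 = 12.0179 per 10,000.

District 6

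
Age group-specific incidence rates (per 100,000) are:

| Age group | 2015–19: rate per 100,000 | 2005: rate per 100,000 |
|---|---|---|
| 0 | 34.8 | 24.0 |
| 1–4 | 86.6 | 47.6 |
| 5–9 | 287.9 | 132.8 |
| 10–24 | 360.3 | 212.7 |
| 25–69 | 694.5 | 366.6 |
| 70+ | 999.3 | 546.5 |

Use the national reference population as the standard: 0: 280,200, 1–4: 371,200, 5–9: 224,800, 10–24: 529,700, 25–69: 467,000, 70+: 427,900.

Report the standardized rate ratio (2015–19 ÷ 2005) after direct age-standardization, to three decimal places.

1.835

Standard total = 2,300,800; weights = 0.1218, 0.1613, 0.0977, 0.2302, 0.2030, 0.1860.
2015–19: 0.1218×34.8 + 0.1613×86.6 + 0.0977×287.9 + 0.2302×360.3 + 0.2030×694.5 + 0.1860×999.3 = 456.1021 per 100,000.
2005: 0.1218×24.0 + 0.1613×47.6 + 0.0977×132.8 + 0.2302×212.7 + 0.2030×366.6 + 0.1860×546.5 = 248.5936 per 100,000.
Ratio = 456.1021 ÷ 248.5936 = 1.83473.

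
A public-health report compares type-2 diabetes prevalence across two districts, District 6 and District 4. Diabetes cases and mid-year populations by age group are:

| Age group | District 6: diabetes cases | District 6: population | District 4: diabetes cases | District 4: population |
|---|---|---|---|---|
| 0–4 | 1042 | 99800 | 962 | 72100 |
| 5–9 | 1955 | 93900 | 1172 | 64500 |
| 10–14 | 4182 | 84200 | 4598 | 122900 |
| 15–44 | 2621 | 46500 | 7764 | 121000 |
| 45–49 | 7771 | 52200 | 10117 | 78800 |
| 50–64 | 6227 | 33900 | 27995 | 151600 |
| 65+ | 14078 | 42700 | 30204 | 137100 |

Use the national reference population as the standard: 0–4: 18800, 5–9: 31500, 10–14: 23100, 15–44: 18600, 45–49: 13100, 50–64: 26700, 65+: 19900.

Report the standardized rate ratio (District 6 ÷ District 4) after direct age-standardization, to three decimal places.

1.186

Age-specific rates per 1000 for District 6: 10.441, 20.820, 49.667, 56.366, 148.870, 183.687, 329.696.
For District 4: 13.343, 18.171, 37.413, 64.165, 128.388, 184.664, 220.306.
Standard total = 151700; weights = 0.1239, 0.2076, 0.1523, 0.1226, 0.0864, 0.1760, 0.1312.
District 6: 0.1239×10.441 + 0.2076×20.820 + 0.1523×49.667 + 0.1226×56.366 + 0.0864×148.870 + 0.1760×183.687 + 0.1312×329.696 = 108.5262 per 1000.
District 4: 0.1239×13.343 + 0.2076×18.171 + 0.1523×37.413 + 0.1226×64.165 + 0.0864×128.388 + 0.1760×184.664 + 0.1312×220.306 = 91.4794 per 1000.
Ratio = 108.5262 ÷ 91.4794 = 1.18635.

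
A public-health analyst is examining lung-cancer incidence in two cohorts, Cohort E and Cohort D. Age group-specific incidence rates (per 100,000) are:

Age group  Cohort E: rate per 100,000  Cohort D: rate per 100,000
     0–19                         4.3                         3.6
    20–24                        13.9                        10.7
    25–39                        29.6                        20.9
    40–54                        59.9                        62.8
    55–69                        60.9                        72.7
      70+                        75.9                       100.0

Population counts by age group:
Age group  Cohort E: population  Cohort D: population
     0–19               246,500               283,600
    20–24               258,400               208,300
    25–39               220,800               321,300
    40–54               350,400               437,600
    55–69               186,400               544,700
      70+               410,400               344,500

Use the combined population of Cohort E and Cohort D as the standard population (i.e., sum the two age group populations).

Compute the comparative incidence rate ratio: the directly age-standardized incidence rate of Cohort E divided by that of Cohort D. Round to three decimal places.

0.885

Combined standard total = 3,812,900; weights = 0.1390, 0.1224, 0.1422, 0.2067, 0.1917, 0.1980.
Cohort E: 0.1390×4.3 + 0.1224×13.9 + 0.1422×29.6 + 0.2067×59.9 + 0.1917×60.9 + 0.1980×75.9 = 45.5912 per 100,000.
Cohort D: 0.1390×3.6 + 0.1224×10.7 + 0.1422×20.9 + 0.2067×62.8 + 0.1917×72.7 + 0.1980×100.0 = 51.4987 per 100,000.
Ratio = 45.5912 ÷ 51.4987 = 0.88529.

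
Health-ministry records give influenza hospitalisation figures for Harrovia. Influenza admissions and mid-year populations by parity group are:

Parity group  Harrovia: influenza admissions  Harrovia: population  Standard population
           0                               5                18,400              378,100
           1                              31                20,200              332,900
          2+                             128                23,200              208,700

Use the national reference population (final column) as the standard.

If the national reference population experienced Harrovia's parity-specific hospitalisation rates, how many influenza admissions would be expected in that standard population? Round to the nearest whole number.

1765

Parity-specific rates per 100,000 for Harrovia: 27.17, 153.47, 551.72.
Expected influenza admissions = Σ (standard pop × parity-specific rate ÷ 100,000)
= 378,100×27.17/100,000 + 332,900×153.47/100,000 + 208,700×551.72/100,000
= 102.74 + 510.89 + 1151.45 = 1765.08.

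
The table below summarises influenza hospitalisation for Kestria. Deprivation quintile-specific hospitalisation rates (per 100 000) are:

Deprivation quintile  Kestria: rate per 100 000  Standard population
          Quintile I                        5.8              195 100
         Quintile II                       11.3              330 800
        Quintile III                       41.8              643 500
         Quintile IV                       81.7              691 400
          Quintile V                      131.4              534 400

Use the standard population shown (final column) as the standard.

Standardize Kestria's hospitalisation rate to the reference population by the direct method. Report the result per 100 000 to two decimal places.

66.16

Standard total = 2 395 200; weights = 0.0815, 0.1381, 0.2687, 0.2887, 0.2231.
Standardized rate: 0.0815×5.8 + 0.1381×11.3 + 0.2687×41.8 + 0.2887×81.7 + 0.2231×131.4 = 66.1638 per 100 000.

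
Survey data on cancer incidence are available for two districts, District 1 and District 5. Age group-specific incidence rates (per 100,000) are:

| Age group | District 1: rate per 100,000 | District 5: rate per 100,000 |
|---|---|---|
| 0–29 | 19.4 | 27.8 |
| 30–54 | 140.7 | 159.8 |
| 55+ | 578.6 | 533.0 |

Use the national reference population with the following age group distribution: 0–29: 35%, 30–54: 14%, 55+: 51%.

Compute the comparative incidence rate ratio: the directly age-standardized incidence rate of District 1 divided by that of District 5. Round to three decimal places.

1.058

Standard weights: 0.35, 0.14, 0.51.
District 1: 0.3500×19.4 + 0.1400×140.7 + 0.5100×578.6 = 321.5740 per 100,000.
District 5: 0.3500×27.8 + 0.1400×159.8 + 0.5100×533.0 = 303.9320 per 100,000.
Ratio = 321.5740 ÷ 303.9320 = 1.05805.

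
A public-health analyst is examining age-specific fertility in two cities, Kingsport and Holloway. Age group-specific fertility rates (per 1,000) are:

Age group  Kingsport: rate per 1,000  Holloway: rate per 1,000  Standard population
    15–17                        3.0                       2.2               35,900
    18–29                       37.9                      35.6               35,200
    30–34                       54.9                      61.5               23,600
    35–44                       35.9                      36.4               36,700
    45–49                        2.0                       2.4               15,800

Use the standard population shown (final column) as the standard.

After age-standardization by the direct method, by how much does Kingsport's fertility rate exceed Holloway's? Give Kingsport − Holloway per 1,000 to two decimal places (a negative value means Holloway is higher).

-0.48

Standard total = 147,200; weights = 0.2439, 0.2391, 0.1603, 0.2493, 0.1073.
Kingsport: 0.2439×3.0 + 0.2391×37.9 + 0.1603×54.9 + 0.2493×35.9 + 0.1073×2.0 = 27.7619 per 1,000.
Holloway: 0.2439×2.2 + 0.2391×35.6 + 0.1603×61.5 + 0.2493×36.4 + 0.1073×2.4 = 28.2425 per 1,000.
Difference = 27.7619 − 28.2425 = -0.4806.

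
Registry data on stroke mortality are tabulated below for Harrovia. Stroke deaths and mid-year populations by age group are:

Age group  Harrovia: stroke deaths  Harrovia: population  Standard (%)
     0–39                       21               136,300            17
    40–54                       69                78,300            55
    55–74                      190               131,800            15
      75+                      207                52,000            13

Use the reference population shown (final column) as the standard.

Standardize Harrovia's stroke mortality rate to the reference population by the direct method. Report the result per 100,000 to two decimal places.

124.46

Age-specific rates per 100,000 for Harrovia: 15.41, 88.12, 144.16, 398.08.
Standard weights: 0.17, 0.55, 0.15, 0.13.
Standardized rate: 0.1700×15.41 + 0.5500×88.12 + 0.1500×144.16 + 0.1300×398.08 = 124.4603 per 100,000.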